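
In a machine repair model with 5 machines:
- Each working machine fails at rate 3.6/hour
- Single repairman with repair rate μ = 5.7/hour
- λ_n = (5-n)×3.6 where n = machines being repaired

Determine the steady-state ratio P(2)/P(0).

P(2)/P(0) = ∏_{i=0}^{2-1} λ_i/μ_{i+1}
= (5-0)×3.6/5.7 × (5-1)×3.6/5.7
= 7.9778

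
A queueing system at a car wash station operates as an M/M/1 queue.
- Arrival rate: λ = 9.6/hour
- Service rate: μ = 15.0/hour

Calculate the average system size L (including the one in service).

ρ = λ/μ = 9.6/15.0 = 0.6400
For M/M/1: L = λ/(μ-λ)
L = 9.6/(15.0-9.6) = 9.6/5.40
L = 1.7778 cars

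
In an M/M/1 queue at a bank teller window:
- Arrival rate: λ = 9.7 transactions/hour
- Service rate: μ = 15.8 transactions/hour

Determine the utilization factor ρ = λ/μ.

Server utilization: ρ = λ/μ
ρ = 9.7/15.8 = 0.6139
The server is busy 61.39% of the time.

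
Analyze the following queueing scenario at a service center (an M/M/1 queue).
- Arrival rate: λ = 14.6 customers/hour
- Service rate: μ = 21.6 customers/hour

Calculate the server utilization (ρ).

Server utilization: ρ = λ/μ
ρ = 14.6/21.6 = 0.6759
The server is busy 67.59% of the time.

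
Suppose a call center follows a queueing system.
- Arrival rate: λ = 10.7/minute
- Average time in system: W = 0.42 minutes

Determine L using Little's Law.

Little's Law: L = λW
L = 10.7 × 0.42 = 4.4940 calls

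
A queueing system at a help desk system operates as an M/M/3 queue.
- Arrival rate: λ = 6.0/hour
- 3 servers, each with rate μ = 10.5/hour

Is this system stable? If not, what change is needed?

Stability requires ρ = λ/(cμ) < 1
ρ = 6.0/(3 × 10.5) = 6.0/31.50 = 0.1905
Since 0.1905 < 1, the system is STABLE.
The servers are busy 19.05% of the time.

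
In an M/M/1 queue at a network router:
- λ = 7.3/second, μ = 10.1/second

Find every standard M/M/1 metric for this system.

Step 1: ρ = λ/μ = 7.3/10.1 = 0.7228
Step 2: L = λ/(μ-λ) = 7.3/2.80 = 2.6071
Step 3: Lq = λ²/(μ(μ-λ)) = 53.29/(10.1×2.80) = 1.8844
Step 4: W = 1/(μ-λ) = 1/2.80 = 0.35714
Step 5: Wq = λ/(μ(μ-λ)) = 7.3/(10.1×2.80) = 0.2581
Step 6: P(0) = 1-ρ = 0.2772
Verify: L = λW = 7.3×0.35714 = 2.6071 ✔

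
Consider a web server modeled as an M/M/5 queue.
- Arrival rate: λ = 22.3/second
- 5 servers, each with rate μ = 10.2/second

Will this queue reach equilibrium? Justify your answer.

Stability requires ρ = λ/(cμ) < 1
ρ = 22.3/(5 × 10.2) = 22.3/51.00 = 0.4373
Since 0.4373 < 1, the system is STABLE.
The servers are busy 43.73% of the time.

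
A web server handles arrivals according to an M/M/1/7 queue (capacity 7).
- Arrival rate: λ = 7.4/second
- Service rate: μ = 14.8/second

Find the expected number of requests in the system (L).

ρ = λ/μ = 7.4/14.8 = 0.5000
P₀ = (1-ρ)/(1-ρ^(K+1)) = (1-0.5000)/(1-0.5000^8) = 0.5000/0.9961 = 0.5020
P_K = P₀×ρ^K = 0.5020 × 0.5000^7 = 0.5020 × 0.007812 = 0.003922
L = ρ[1 - (K+1)ρ^K + Kρ^(K+1)] / [(1-ρ)(1-ρ^(K+1))]
L = 0.5000 × (1 - 8×0.007812 + 7×0.003906) / ((1 - 0.5000) × (1 - 0.003906)) = 0.9686 requests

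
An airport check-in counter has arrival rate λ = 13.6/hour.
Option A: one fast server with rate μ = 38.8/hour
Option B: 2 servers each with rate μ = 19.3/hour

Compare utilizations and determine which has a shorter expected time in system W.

Option A: single server μ = 38.8 (M/M/1)
  ρ_A = 13.6/38.8 = 0.3505
  W_A = 1/(μ-λ) = 1/(38.8-13.6) = 1/25.20 = 0.03968

Option B: 2 servers μ = 19.3 (M/M/2)
  ρ_B = λ/(cμ) = 13.6/(2×19.3) = 0.3523
  Offered load a = λ/μ = cρ = 13.6/19.3 = 0.7047
  P₀ = [ Σₙ₌₀^1 aⁿ/n! + a^2/(2!(1-ρ)) ]⁻¹
  Σ = a^0/0! + a^1/1! = 1.0000 + 0.7047 = 1.7047
  a^2/(2!(1-ρ)) = 0.49655/(2 × 0.64767) = 0.3833
  P₀ = 1/(1.7047 + 0.3833) = 0.4789
  Lq = P₀·a^2·ρ / (2!(1-ρ)²) = 0.47893 × 0.49655 × 0.35233 / (2 × 0.41947) = 0.09987
  Wq_B = Lq/λ = 0.099873/13.6 = 0.0073436
  W_B = Wq_B + 1/μ = 0.0073436 + 0.051813 = 0.05916

Since W_A = 0.03968 < W_B = 0.05916, Option A (single fast server) has the shorter time in system.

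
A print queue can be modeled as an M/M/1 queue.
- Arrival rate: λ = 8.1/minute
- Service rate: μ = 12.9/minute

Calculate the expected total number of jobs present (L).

ρ = λ/μ = 8.1/12.9 = 0.6279
For M/M/1: L = λ/(μ-λ)
L = 8.1/(12.9-8.1) = 8.1/4.80
L = 1.6875 jobs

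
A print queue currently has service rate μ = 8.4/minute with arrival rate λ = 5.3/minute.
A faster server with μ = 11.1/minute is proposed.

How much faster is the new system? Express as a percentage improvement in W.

System 1: ρ₁ = 5.3/8.4 = 0.6310, W₁ = 1/(8.4-5.3) = 0.32258
System 2: ρ₂ = 5.3/11.1 = 0.4775, W₂ = 1/(11.1-5.3) = 0.17241
Improvement: (W₁-W₂)/W₁ = (0.32258-0.17241)/0.32258 = 46.55%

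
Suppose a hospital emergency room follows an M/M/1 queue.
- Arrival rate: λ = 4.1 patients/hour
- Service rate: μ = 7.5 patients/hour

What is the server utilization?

Server utilization: ρ = λ/μ
ρ = 4.1/7.5 = 0.5467
The server is busy 54.67% of the time.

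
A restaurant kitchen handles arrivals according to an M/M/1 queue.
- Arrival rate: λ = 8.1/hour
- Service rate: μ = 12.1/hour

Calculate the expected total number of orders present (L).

ρ = λ/μ = 8.1/12.1 = 0.6694
For M/M/1: L = λ/(μ-λ)
L = 8.1/(12.1-8.1) = 8.1/4.00
L = 2.0250 orders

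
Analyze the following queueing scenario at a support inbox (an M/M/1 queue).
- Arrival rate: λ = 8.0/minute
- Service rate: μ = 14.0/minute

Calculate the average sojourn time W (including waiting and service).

First, compute utilization: ρ = λ/μ = 8.0/14.0 = 0.5714
For M/M/1: W = 1/(μ-λ)
W = 1/(14.0-8.0) = 1/6.00
W = 0.1667 minutes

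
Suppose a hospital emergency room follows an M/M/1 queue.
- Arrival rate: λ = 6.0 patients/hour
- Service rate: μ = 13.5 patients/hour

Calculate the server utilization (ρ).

Server utilization: ρ = λ/μ
ρ = 6.0/13.5 = 0.4444
The server is busy 44.44% of the time.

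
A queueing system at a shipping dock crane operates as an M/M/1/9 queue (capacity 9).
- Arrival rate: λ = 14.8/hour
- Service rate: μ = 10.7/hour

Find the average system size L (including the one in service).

ρ = λ/μ = 14.8/10.7 = 1.38318
P₀ = (1-ρ)/(1-ρ^(K+1)) = (1-1.38318)/(1-1.38318^10) = -0.3832/-24.6323 = 0.01556
P_K = P₀×ρ^K = 0.01556 × 1.38318^9 = 0.01556 × 18.5314 = 0.2883
L = ρ[1 - (K+1)ρ^K + Kρ^(K+1)] / [(1-ρ)(1-ρ^(K+1))]
L = 1.38318 × (1 - 10×18.53140 + 9×25.63227) / ((1 - 1.38318) × (1 - 25.63227)) = 6.7962 containers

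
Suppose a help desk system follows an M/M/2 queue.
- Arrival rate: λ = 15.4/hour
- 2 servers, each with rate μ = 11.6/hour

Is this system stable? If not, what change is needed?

Stability requires ρ = λ/(cμ) < 1
ρ = 15.4/(2 × 11.6) = 15.4/23.20 = 0.6638
Since 0.6638 < 1, the system is STABLE.
The servers are busy 66.38% of the time.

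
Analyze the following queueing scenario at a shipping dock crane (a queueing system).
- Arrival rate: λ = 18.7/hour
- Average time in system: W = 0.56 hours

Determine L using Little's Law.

Little's Law: L = λW
L = 18.7 × 0.56 = 10.4720 containers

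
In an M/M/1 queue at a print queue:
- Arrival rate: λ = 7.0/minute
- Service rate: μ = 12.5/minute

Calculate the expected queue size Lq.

ρ = λ/μ = 7.0/12.5 = 0.5600
For M/M/1: Lq = λ²/(μ(μ-λ))
Lq = 49.00/(12.5 × 5.50)
Lq = 0.7127 jobs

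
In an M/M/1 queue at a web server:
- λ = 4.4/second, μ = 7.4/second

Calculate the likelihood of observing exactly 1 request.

ρ = λ/μ = 4.4/7.4 = 0.5946
P(n) = (1-ρ)ρⁿ
P(1) = (1-0.5946) × 0.5946^1
P(1) = 0.4054 × 0.5946
P(1) = 0.2411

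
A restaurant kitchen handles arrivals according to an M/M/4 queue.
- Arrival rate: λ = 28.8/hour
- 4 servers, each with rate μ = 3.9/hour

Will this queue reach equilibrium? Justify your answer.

Stability requires ρ = λ/(cμ) < 1
ρ = 28.8/(4 × 3.9) = 28.8/15.60 = 1.8462
Since 1.8462 ≥ 1, the system is UNSTABLE.
Need c > λ/μ = 28.8/3.9 = 7.38.
Minimum servers needed: c = 8.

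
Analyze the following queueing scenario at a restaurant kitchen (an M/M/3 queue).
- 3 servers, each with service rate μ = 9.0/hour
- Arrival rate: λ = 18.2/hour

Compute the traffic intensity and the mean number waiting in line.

Traffic intensity: ρ = λ/(cμ) = 18.2/(3×9.0) = 0.6741
Since ρ = 0.6741 < 1, system is stable.
Offered load a = λ/μ = cρ = 18.2/9.0 = 2.0222
P₀ = [ Σₙ₌₀^2 aⁿ/n! + a^3/(3!(1-ρ)) ]⁻¹
Σ = a^0/0! + a^1/1! + a^2/2! = 1.0000 + 2.0222 + 2.0447 = 5.0669
a^3/(3!(1-ρ)) = 8.26964/(6 × 0.325926) = 4.2288
P₀ = 1/(5.0669 + 4.2288) = 0.1076
Lq = P₀·a^3·ρ / (3!(1-ρ)²) = 0.10758 × 8.2696 × 0.67407 / (6 × 0.10623) = 0.9409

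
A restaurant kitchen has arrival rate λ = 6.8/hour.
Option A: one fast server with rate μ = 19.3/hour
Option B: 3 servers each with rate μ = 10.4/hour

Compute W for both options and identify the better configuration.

Option A: single server μ = 19.3 (M/M/1)
  ρ_A = 6.8/19.3 = 0.3523
  W_A = 1/(μ-λ) = 1/(19.3-6.8) = 1/12.50 = 0.08000

Option B: 3 servers μ = 10.4 (M/M/3)
  ρ_B = λ/(cμ) = 6.8/(3×10.4) = 0.2179
  Offered load a = λ/μ = cρ = 6.8/10.4 = 0.6538
  P₀ = [ Σₙ₌₀^2 aⁿ/n! + a^3/(3!(1-ρ)) ]⁻¹
  Σ = a^0/0! + a^1/1! + a^2/2! = 1.0000 + 0.6538 + 0.2138 = 1.8676
  a^3/(3!(1-ρ)) = 0.27953/(6 × 0.78205) = 0.05957
  P₀ = 1/(1.8676 + 0.05957) = 0.5189
  Lq = P₀·a^3·ρ / (3!(1-ρ)²) = 0.51889 × 0.27953 × 0.21795 / (6 × 0.61160) = 0.008615
  Wq_B = Lq/λ = 0.008615/6.8 = 0.001267
  W_B = Wq_B + 1/μ = 0.001267 + 0.09615 = 0.09742

Since W_A = 0.08000 < W_B = 0.09742, Option A (single fast server) has the shorter time in system.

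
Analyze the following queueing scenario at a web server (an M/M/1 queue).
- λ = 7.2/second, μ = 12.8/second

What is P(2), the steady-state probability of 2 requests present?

ρ = λ/μ = 7.2/12.8 = 0.5625
P(n) = (1-ρ)ρⁿ
P(2) = (1-0.5625) × 0.5625^2
P(2) = 0.4375 × 0.3164
P(2) = 0.1384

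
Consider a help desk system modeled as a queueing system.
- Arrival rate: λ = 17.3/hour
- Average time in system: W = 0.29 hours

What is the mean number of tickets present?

Little's Law: L = λW
L = 17.3 × 0.29 = 5.0170 tickets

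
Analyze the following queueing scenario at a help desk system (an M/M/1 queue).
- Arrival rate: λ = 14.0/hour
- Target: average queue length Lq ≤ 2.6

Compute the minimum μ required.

For M/M/1: Lq = λ²/(μ(μ-λ))
Need Lq ≤ 2.6, i.e. μ(μ-λ) ≥ λ²/2.6
μ² - 14.0μ - 196.00/2.6 ≥ 0  →  μ² - 14.0μ - 75.38462 ≥ 0
Quadratic formula (positive root): μ = [λ + √(λ² + 4×75.38462)]/2
Discriminant: 196.00 + 4×75.38462 = 497.5385, √497.5385 = 22.3056
μ ≥ (14.0 + 22.3056)/2 = 18.1528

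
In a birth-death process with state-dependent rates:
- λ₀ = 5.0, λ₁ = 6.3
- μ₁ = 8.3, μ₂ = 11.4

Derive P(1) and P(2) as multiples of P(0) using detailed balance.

Balance equations:
State 0: λ₀P₀ = μ₁P₁ → P₁ = (λ₀/μ₁)P₀ = (5.0/8.3)P₀ = 0.6024P₀
State 1: P₂ = (λ₀λ₁)/(μ₁μ₂)P₀ = (5.0×6.3)/(8.3×11.4)P₀ = 0.3329P₀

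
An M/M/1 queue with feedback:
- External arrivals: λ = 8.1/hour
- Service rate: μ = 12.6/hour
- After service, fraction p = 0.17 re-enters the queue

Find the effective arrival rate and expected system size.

Effective arrival rate: λ_eff = λ/(1-p) = 8.1/(1-0.17) = 8.1/0.83 = 9.75904
ρ = λ_eff/μ = 9.75904/12.6 = 0.774527
L = ρ/(1-ρ) = 0.774527/(1-0.774527) = 3.4351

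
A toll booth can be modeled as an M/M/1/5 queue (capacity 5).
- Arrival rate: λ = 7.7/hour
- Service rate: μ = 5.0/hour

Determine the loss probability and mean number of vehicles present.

ρ = λ/μ = 7.7/5.0 = 1.5400
P₀ = (1-ρ)/(1-ρ^(K+1)) = (1-1.5400)/(1-1.5400^6) = -0.5400/-12.3390 = 0.04376
P_K = P₀×ρ^K = 0.043764 × 1.5400^5 = 0.043764 × 8.6617 = 0.3791
Blocking probability P_5 = 0.3791 (37.91%)
L = ρ[1 - (K+1)ρ^K + Kρ^(K+1)] / [(1-ρ)(1-ρ^(K+1))]
L = 1.5400 × (1 - 6×8.6617 + 5×13.3390) / ((1 - 1.5400) × (1 - 13.3390)) = 3.6344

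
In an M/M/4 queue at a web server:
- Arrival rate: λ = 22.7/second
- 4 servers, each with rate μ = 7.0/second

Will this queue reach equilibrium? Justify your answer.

Stability requires ρ = λ/(cμ) < 1
ρ = 22.7/(4 × 7.0) = 22.7/28.00 = 0.8107
Since 0.8107 < 1, the system is STABLE.
The servers are busy 81.07% of the time.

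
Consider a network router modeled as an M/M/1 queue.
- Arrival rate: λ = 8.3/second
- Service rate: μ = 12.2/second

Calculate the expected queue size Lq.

ρ = λ/μ = 8.3/12.2 = 0.6803
For M/M/1: Lq = λ²/(μ(μ-λ))
Lq = 68.89/(12.2 × 3.90)
Lq = 1.4479 packets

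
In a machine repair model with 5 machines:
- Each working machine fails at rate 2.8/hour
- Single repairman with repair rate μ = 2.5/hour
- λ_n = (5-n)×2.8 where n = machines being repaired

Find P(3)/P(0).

P(3)/P(0) = ∏_{i=0}^{3-1} λ_i/μ_{i+1}
= (5-0)×2.8/2.5 × (5-1)×2.8/2.5 × (5-2)×2.8/2.5
= 84.2957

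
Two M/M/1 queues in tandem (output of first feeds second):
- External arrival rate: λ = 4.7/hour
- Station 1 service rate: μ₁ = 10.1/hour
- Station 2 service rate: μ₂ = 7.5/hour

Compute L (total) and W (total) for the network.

By Jackson's theorem, each station behaves as independent M/M/1.
Station 1: ρ₁ = 4.7/10.1 = 0.4653, L₁ = ρ₁/(1-ρ₁) = λ/(μ₁-λ) = 4.7/5.40 = 0.870370
Station 2: ρ₂ = 4.7/7.5 = 0.6267, L₂ = ρ₂/(1-ρ₂) = λ/(μ₂-λ) = 4.7/2.80 = 1.67857
Total: L = L₁ + L₂ = 0.870370 + 1.67857 = 2.5489
W = L/λ = 2.5489/4.7 = 0.5423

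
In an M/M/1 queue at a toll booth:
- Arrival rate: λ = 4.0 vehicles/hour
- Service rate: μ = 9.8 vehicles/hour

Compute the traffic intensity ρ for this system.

Server utilization: ρ = λ/μ
ρ = 4.0/9.8 = 0.4082
The server is busy 40.82% of the time.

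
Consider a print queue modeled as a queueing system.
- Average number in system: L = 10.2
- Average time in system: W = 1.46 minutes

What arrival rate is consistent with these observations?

Little's Law: L = λW, so λ = L/W
λ = 10.2/1.46 = 6.9863 jobs/minute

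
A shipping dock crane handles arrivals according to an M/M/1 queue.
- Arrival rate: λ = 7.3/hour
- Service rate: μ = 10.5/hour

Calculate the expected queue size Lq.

ρ = λ/μ = 7.3/10.5 = 0.6952
For M/M/1: Lq = λ²/(μ(μ-λ))
Lq = 53.29/(10.5 × 3.20)
Lq = 1.5860 containers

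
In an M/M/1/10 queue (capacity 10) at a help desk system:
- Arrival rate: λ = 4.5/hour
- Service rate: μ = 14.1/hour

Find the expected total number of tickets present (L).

ρ = λ/μ = 4.5/14.1 = 0.319149
P₀ = (1-ρ)/(1-ρ^(K+1)) = (1-0.319149)/(1-0.319149^11) = 0.6809/1.0000 = 0.6809
P_K = P₀×ρ^K = 0.68085 × 0.319149^10 = 0.68085 × 0.000010963 = 0.000007464
L = ρ[1 - (K+1)ρ^K + Kρ^(K+1)] / [(1-ρ)(1-ρ^(K+1))]
L = 0.319149 × (1 - 11×0.00001096 + 10×0.000003499) / ((1 - 0.319149) × (1 - 0.000003499)) = 0.4687 tickets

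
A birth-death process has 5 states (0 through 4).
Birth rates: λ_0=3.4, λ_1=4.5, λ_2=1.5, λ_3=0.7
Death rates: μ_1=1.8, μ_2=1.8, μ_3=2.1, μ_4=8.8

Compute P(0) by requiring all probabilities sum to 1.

Ratios P(n)/P(0) = (λ₀···λₙ₋₁)/(μ₁···μₙ):
P(1)/P(0) = (3.4)/(1.8) = 1.8889
P(2)/P(0) = (3.4×4.5)/(1.8×1.8) = 4.7222
P(3)/P(0) = (3.4×4.5×1.5)/(1.8×1.8×2.1) = 3.3730
P(4)/P(0) = (3.4×4.5×1.5×0.7)/(1.8×1.8×2.1×8.8) = 0.2683

Normalization: ∑ P(n) = 1
P(0) × (1.0000 + 1.8889 + 4.7222 + 3.3730 + 0.2683) = 1
P(0) × 11.2524 = 1
P(0) = 1/11.2524 = 0.08887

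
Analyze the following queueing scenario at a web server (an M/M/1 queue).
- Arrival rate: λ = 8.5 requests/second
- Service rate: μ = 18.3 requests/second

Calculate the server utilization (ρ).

Server utilization: ρ = λ/μ
ρ = 8.5/18.3 = 0.4645
The server is busy 46.45% of the time.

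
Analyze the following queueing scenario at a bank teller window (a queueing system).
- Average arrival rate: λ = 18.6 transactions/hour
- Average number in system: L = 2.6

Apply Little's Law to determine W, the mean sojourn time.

Little's Law: L = λW, so W = L/λ
W = 2.6/18.6 = 0.1398 hours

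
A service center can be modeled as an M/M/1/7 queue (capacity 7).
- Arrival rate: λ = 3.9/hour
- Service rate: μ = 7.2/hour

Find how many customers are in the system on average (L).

ρ = λ/μ = 3.9/7.2 = 0.541667
P₀ = (1-ρ)/(1-ρ^(K+1)) = (1-0.541667)/(1-0.541667^8) = 0.45833/0.99259 = 0.4618
P_K = P₀×ρ^K = 0.4618 × 0.541667^7 = 0.4618 × 0.01368 = 0.006317
L = ρ[1 - (K+1)ρ^K + Kρ^(K+1)] / [(1-ρ)(1-ρ^(K+1))]
L = 0.541667 × (1 - 8×0.01368 + 7×0.007411) / ((1 - 0.541667) × (1 - 0.007411)) = 1.1221 customers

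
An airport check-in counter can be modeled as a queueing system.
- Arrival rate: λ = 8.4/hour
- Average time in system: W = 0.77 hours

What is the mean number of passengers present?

Little's Law: L = λW
L = 8.4 × 0.77 = 6.4680 passengers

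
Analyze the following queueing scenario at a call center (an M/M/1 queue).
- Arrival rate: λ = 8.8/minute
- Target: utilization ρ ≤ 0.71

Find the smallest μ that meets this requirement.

ρ = λ/μ, so μ = λ/ρ
μ ≥ 8.8/0.71 = 12.3944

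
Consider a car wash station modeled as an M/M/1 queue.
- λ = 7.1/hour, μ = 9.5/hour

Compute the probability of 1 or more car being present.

ρ = λ/μ = 7.1/9.5 = 0.7474
P(N ≥ n) = ρⁿ
P(N ≥ 1) = 0.7474^1
P(N ≥ 1) = 0.7474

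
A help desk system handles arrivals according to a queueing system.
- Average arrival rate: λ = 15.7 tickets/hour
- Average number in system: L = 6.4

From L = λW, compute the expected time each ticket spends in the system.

Little's Law: L = λW, so W = L/λ
W = 6.4/15.7 = 0.4076 hours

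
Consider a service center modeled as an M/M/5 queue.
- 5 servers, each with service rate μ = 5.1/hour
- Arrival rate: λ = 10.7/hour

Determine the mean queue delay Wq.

Traffic intensity: ρ = λ/(cμ) = 10.7/(5×5.1) = 0.4196
Since ρ = 0.4196 < 1, system is stable.
Offered load a = λ/μ = cρ = 10.7/5.1 = 2.0980
P₀ = [ Σₙ₌₀^4 aⁿ/n! + a^5/(5!(1-ρ)) ]⁻¹
Σ = a^0/0! + a^1/1! + a^2/2! + a^3/3! + a^4/4! = 1.0000 + 2.0980 + 2.2009 + 1.5392 + 0.8073 = 7.6454
a^5/(5!(1-ρ)) = 40.6507/(120 × 0.5804) = 0.5837
P₀ = 1/(7.6454 + 0.5837) = 0.1215
Lq = P₀·a^5·ρ / (5!(1-ρ)²) = 0.12152 × 40.6507 × 0.41961 / (120 × 0.33686) = 0.05128
Wq = Lq/λ = 0.051279/10.7 = 0.004792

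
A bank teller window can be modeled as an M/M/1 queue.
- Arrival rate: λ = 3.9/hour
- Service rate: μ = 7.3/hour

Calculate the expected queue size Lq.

ρ = λ/μ = 3.9/7.3 = 0.5342
For M/M/1: Lq = λ²/(μ(μ-λ))
Lq = 15.21/(7.3 × 3.40)
Lq = 0.6128 transactions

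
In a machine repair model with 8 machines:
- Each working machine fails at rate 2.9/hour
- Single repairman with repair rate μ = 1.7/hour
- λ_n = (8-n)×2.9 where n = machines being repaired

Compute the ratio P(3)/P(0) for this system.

P(3)/P(0) = ∏_{i=0}^{3-1} λ_i/μ_{i+1}
= (8-0)×2.9/1.7 × (8-1)×2.9/1.7 × (8-2)×2.9/1.7
= 1667.9634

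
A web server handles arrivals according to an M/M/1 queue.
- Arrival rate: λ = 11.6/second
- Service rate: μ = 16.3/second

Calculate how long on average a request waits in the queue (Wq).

First, compute utilization: ρ = λ/μ = 11.6/16.3 = 0.7117
For M/M/1: Wq = λ/(μ(μ-λ))
Wq = 11.6/(16.3 × (16.3-11.6))
Wq = 11.6/(16.3 × 4.70)
Wq = 0.1514 seconds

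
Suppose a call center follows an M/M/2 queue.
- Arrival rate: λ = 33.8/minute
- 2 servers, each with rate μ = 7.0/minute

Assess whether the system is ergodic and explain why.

Stability requires ρ = λ/(cμ) < 1
ρ = 33.8/(2 × 7.0) = 33.8/14.00 = 2.4143
Since 2.4143 ≥ 1, the system is UNSTABLE.
Need c > λ/μ = 33.8/7.0 = 4.83.
Minimum servers needed: c = 5.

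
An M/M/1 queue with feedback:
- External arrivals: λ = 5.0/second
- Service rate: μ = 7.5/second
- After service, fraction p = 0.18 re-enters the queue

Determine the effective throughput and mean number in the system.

Effective arrival rate: λ_eff = λ/(1-p) = 5.0/(1-0.18) = 5.0/0.82 = 6.09756
ρ = λ_eff/μ = 6.09756/7.5 = 0.813008
L = ρ/(1-ρ) = 0.813008/(1-0.813008) = 4.3478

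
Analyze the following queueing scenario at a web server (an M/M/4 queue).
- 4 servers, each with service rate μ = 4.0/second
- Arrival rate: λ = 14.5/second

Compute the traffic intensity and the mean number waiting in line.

Traffic intensity: ρ = λ/(cμ) = 14.5/(4×4.0) = 0.9062
Since ρ = 0.9062 < 1, system is stable.
Offered load a = λ/μ = cρ = 14.5/4.0 = 3.6250
P₀ = [ Σₙ₌₀^3 aⁿ/n! + a^4/(4!(1-ρ)) ]⁻¹
Σ = a^0/0! + a^1/1! + a^2/2! + a^3/3! = 1.0000 + 3.6250 + 6.5703 + 7.9391 = 19.1344
a^4/(4!(1-ρ)) = 172.6760/(24 × 0.09375) = 76.7449
P₀ = 1/(19.1344 + 76.7449) = 0.01043
Lq = P₀·a^4·ρ / (4!(1-ρ)²) = 0.0104298 × 172.6760 × 0.906250 / (24 × 0.00878906) = 7.7375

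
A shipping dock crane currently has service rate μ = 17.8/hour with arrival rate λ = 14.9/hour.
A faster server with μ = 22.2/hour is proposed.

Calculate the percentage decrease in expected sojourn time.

System 1: ρ₁ = 14.9/17.8 = 0.8371, W₁ = 1/(17.8-14.9) = 0.3448
System 2: ρ₂ = 14.9/22.2 = 0.6712, W₂ = 1/(22.2-14.9) = 0.1370
Improvement: (W₁-W₂)/W₁ = (0.3448-0.1370)/0.3448 = 60.27%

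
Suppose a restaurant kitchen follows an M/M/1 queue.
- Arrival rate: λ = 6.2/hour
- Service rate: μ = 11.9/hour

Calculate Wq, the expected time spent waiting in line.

First, compute utilization: ρ = λ/μ = 6.2/11.9 = 0.5210
For M/M/1: Wq = λ/(μ(μ-λ))
Wq = 6.2/(11.9 × (11.9-6.2))
Wq = 6.2/(11.9 × 5.70)
Wq = 0.09140 hours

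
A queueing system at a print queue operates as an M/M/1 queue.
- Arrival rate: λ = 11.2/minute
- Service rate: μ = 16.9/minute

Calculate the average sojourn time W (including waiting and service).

First, compute utilization: ρ = λ/μ = 11.2/16.9 = 0.6627
For M/M/1: W = 1/(μ-λ)
W = 1/(16.9-11.2) = 1/5.70
W = 0.1754 minutes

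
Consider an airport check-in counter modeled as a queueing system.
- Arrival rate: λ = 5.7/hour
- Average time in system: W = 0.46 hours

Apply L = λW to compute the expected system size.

Little's Law: L = λW
L = 5.7 × 0.46 = 2.6220 passengers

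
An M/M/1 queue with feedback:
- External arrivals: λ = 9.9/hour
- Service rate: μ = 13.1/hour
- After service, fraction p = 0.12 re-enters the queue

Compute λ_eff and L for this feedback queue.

Effective arrival rate: λ_eff = λ/(1-p) = 9.9/(1-0.12) = 9.9/0.88 = 11.2500
ρ = λ_eff/μ = 11.2500/13.1 = 0.85878
L = ρ/(1-ρ) = 0.85878/(1-0.85878) = 6.0811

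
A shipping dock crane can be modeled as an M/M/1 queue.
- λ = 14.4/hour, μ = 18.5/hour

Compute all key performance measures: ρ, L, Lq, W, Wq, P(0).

Step 1: ρ = λ/μ = 14.4/18.5 = 0.7784
Step 2: L = λ/(μ-λ) = 14.4/4.10 = 3.5122
Step 3: Lq = λ²/(μ(μ-λ)) = 207.36/(18.5×4.10) = 2.7338
Step 4: W = 1/(μ-λ) = 1/4.10 = 0.2439
Step 5: Wq = λ/(μ(μ-λ)) = 14.4/(18.5×4.10) = 0.1898
Step 6: P(0) = 1-ρ = 0.2216
Verify: L = λW = 14.4×0.2439 = 3.5122 ✔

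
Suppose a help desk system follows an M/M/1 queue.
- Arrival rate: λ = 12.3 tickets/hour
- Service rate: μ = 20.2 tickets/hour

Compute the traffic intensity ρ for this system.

Server utilization: ρ = λ/μ
ρ = 12.3/20.2 = 0.6089
The server is busy 60.89% of the time.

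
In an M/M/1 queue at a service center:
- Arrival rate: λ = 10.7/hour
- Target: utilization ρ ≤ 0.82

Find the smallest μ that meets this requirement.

ρ = λ/μ, so μ = λ/ρ
μ ≥ 10.7/0.82 = 13.0488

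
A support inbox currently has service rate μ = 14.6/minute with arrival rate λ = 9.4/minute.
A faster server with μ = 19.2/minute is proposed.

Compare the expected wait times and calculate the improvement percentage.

System 1: ρ₁ = 9.4/14.6 = 0.6438, W₁ = 1/(14.6-9.4) = 0.19231
System 2: ρ₂ = 9.4/19.2 = 0.4896, W₂ = 1/(19.2-9.4) = 0.10204
Improvement: (W₁-W₂)/W₁ = (0.19231-0.10204)/0.19231 = 46.94%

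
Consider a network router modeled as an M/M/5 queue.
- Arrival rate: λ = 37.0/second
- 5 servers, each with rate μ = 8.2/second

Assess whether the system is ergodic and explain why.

Stability requires ρ = λ/(cμ) < 1
ρ = 37.0/(5 × 8.2) = 37.0/41.00 = 0.9024
Since 0.9024 < 1, the system is STABLE.
The servers are busy 90.24% of the time.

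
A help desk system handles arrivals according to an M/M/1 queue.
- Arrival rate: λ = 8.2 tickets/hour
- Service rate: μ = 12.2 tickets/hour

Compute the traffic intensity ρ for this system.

Server utilization: ρ = λ/μ
ρ = 8.2/12.2 = 0.6721
The server is busy 67.21% of the time.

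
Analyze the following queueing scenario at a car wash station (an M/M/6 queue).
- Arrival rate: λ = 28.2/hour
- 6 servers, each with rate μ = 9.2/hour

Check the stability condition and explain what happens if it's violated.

Stability requires ρ = λ/(cμ) < 1
ρ = 28.2/(6 × 9.2) = 28.2/55.20 = 0.5109
Since 0.5109 < 1, the system is STABLE.
The servers are busy 51.09% of the time.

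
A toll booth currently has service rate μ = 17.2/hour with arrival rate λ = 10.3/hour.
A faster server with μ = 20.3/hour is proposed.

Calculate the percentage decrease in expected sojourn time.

System 1: ρ₁ = 10.3/17.2 = 0.5988, W₁ = 1/(17.2-10.3) = 0.14493
System 2: ρ₂ = 10.3/20.3 = 0.5074, W₂ = 1/(20.3-10.3) = 0.10000
Improvement: (W₁-W₂)/W₁ = (0.14493-0.10000)/0.14493 = 31.00%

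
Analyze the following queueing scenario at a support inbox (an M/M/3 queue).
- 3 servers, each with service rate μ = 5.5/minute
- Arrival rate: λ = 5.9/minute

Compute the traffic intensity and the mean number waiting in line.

Traffic intensity: ρ = λ/(cμ) = 5.9/(3×5.5) = 0.3576
Since ρ = 0.3576 < 1, system is stable.
Offered load a = λ/μ = cρ = 5.9/5.5 = 1.0727
P₀ = [ Σₙ₌₀^2 aⁿ/n! + a^3/(3!(1-ρ)) ]⁻¹
Σ = a^0/0! + a^1/1! + a^2/2! = 1.0000 + 1.0727 + 0.5754 = 2.6481
a^3/(3!(1-ρ)) = 1.2344/(6 × 0.6424) = 0.3203
P₀ = 1/(2.6481 + 0.3203) = 0.3369
Lq = P₀·a^3·ρ / (3!(1-ρ)²) = 0.33689 × 1.2344 × 0.35758 / (6 × 0.41271) = 0.06005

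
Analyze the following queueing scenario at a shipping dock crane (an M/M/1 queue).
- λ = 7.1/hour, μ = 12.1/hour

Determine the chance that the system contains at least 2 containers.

ρ = λ/μ = 7.1/12.1 = 0.5868
P(N ≥ n) = ρⁿ
P(N ≥ 2) = 0.5868^2
P(N ≥ 2) = 0.3443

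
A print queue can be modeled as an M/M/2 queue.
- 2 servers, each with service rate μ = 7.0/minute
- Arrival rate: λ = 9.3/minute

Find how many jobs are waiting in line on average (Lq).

Traffic intensity: ρ = λ/(cμ) = 9.3/(2×7.0) = 0.6643
Since ρ = 0.6643 < 1, system is stable.
Offered load a = λ/μ = cρ = 9.3/7.0 = 1.3286
P₀ = [ Σₙ₌₀^1 aⁿ/n! + a^2/(2!(1-ρ)) ]⁻¹
Σ = a^0/0! + a^1/1! = 1.0000 + 1.3286 = 2.3286
a^2/(2!(1-ρ)) = 1.7651/(2 × 0.33571) = 2.6289
P₀ = 1/(2.3286 + 2.6289) = 0.2017
Lq = P₀·a^2·ρ / (2!(1-ρ)²) = 0.2017 × 1.7651 × 0.6643 / (2 × 0.1127) = 1.0493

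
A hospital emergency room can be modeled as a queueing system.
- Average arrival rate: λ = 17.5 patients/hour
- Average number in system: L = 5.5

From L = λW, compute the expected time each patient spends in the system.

Little's Law: L = λW, so W = L/λ
W = 5.5/17.5 = 0.3143 hours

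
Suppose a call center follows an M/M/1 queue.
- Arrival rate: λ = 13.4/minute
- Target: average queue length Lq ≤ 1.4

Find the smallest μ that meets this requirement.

For M/M/1: Lq = λ²/(μ(μ-λ))
Need Lq ≤ 1.4, i.e. μ(μ-λ) ≥ λ²/1.4
μ² - 13.4μ - 179.56/1.4 ≥ 0  →  μ² - 13.4μ - 128.25714 ≥ 0
Quadratic formula (positive root): μ = [λ + √(λ² + 4×128.25714)]/2
Discriminant: 179.56 + 4×128.25714 = 692.5886, √692.5886 = 26.31708
μ ≥ (13.4 + 26.31708)/2 = 19.8585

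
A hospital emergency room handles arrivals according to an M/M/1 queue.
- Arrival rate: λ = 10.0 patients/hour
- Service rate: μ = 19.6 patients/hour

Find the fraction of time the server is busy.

Server utilization: ρ = λ/μ
ρ = 10.0/19.6 = 0.5102
The server is busy 51.02% of the time.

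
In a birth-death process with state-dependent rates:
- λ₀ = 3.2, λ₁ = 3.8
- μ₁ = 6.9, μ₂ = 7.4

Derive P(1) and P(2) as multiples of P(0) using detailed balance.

Balance equations:
State 0: λ₀P₀ = μ₁P₁ → P₁ = (λ₀/μ₁)P₀ = (3.2/6.9)P₀ = 0.4638P₀
State 1: P₂ = (λ₀λ₁)/(μ₁μ₂)P₀ = (3.2×3.8)/(6.9×7.4)P₀ = 0.2382P₀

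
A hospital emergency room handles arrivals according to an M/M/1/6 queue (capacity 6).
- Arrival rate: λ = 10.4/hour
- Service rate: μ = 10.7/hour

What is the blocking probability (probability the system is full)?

ρ = λ/μ = 10.4/10.7 = 0.97196
P₀ = (1-ρ)/(1-ρ^(K+1)) = (1-0.97196)/(1-0.97196^7) = 0.02804/0.1805 = 0.1553
P_K = P₀×ρ^K = 0.15533 × 0.97196^6 = 0.15533 × 0.84312 = 0.1310
Blocking probability = 13.10%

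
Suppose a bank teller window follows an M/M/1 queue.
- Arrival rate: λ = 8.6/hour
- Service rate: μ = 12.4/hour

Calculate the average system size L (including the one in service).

ρ = λ/μ = 8.6/12.4 = 0.6935
For M/M/1: L = λ/(μ-λ)
L = 8.6/(12.4-8.6) = 8.6/3.80
L = 2.2632 transactions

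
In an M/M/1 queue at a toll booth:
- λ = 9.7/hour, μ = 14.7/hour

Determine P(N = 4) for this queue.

ρ = λ/μ = 9.7/14.7 = 0.6599
P(n) = (1-ρ)ρⁿ
P(4) = (1-0.6599) × 0.6599^4
P(4) = 0.34010 × 0.18963
P(4) = 0.06449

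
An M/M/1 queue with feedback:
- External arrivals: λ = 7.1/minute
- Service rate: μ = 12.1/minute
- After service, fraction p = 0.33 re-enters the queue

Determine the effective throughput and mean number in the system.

Effective arrival rate: λ_eff = λ/(1-p) = 7.1/(1-0.33) = 7.1/0.67 = 10.59701
ρ = λ_eff/μ = 10.59701/12.1 = 0.875786
L = ρ/(1-ρ) = 0.875786/(1-0.875786) = 7.0506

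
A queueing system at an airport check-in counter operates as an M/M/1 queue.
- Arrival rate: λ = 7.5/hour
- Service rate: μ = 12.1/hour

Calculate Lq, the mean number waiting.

ρ = λ/μ = 7.5/12.1 = 0.6198
For M/M/1: Lq = λ²/(μ(μ-λ))
Lq = 56.25/(12.1 × 4.60)
Lq = 1.0106 passengers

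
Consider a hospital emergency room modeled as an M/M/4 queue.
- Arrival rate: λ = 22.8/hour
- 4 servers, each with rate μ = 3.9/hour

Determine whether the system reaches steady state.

Stability requires ρ = λ/(cμ) < 1
ρ = 22.8/(4 × 3.9) = 22.8/15.60 = 1.4615
Since 1.4615 ≥ 1, the system is UNSTABLE.
Need c > λ/μ = 22.8/3.9 = 5.85.
Minimum servers needed: c = 6.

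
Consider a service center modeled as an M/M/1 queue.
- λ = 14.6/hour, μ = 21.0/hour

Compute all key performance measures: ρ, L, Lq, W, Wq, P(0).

Step 1: ρ = λ/μ = 14.6/21.0 = 0.6952
Step 2: L = λ/(μ-λ) = 14.6/6.40 = 2.2812
Step 3: Lq = λ²/(μ(μ-λ)) = 213.16/(21.0×6.40) = 1.5860
Step 4: W = 1/(μ-λ) = 1/6.40 = 0.15625
Step 5: Wq = λ/(μ(μ-λ)) = 14.6/(21.0×6.40) = 0.1086
Step 6: P(0) = 1-ρ = 0.3048
Verify: L = λW = 14.6×0.15625 = 2.2812 ✔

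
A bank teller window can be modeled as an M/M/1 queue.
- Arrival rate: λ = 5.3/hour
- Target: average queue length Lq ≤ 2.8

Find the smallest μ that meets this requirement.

For M/M/1: Lq = λ²/(μ(μ-λ))
Need Lq ≤ 2.8, i.e. μ(μ-λ) ≥ λ²/2.8
μ² - 5.3μ - 28.09/2.8 ≥ 0  →  μ² - 5.3μ - 10.03214 ≥ 0
Quadratic formula (positive root): μ = [λ + √(λ² + 4×10.03214)]/2
Discriminant: 28.09 + 4×10.03214 = 68.2186, √68.2186 = 8.2595
μ ≥ (5.3 + 8.2595)/2 = 6.7797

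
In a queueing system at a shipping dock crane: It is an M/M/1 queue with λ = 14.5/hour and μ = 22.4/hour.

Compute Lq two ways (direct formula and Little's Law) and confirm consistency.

Method 1 (direct): Lq = λ²/(μ(μ-λ)) = 210.25/(22.4 × 7.90) = 1.1881

Method 2 (Little's Law):
W = 1/(μ-λ) = 1/7.90 = 0.12658
Wq = W - 1/μ = 0.12658 - 0.044643 = 0.08194
Lq = λWq = 14.5 × 0.08194 = 1.1881 ✔ (matches Method 1)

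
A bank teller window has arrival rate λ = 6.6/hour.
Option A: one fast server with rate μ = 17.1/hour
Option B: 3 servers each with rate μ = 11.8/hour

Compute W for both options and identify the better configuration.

Option A: single server μ = 17.1 (M/M/1)
  ρ_A = 6.6/17.1 = 0.3860
  W_A = 1/(μ-λ) = 1/(17.1-6.6) = 1/10.50 = 0.09524

Option B: 3 servers μ = 11.8 (M/M/3)
  ρ_B = λ/(cμ) = 6.6/(3×11.8) = 0.1864
  Offered load a = λ/μ = cρ = 6.6/11.8 = 0.5593
  P₀ = [ Σₙ₌₀^2 aⁿ/n! + a^3/(3!(1-ρ)) ]⁻¹
  Σ = a^0/0! + a^1/1! + a^2/2! = 1.0000 + 0.5593 + 0.1564 = 1.7157
  a^3/(3!(1-ρ)) = 0.1750/(6 × 0.8136) = 0.03585
  P₀ = 1/(1.7157 + 0.03585) = 0.5709
  Lq = P₀·a^3·ρ / (3!(1-ρ)²) = 0.57091 × 0.17498 × 0.18644 / (6 × 0.66188) = 0.004690
  Wq_B = Lq/λ = 0.004690/6.6 = 0.0007106
  W_B = Wq_B + 1/μ = 0.0007106 + 0.08475 = 0.08546

Since W_B = 0.08546 < W_A = 0.09524, Option B (multiple servers) has the shorter time in system.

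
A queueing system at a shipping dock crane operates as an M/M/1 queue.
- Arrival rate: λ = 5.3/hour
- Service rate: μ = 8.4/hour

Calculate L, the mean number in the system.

ρ = λ/μ = 5.3/8.4 = 0.6310
For M/M/1: L = λ/(μ-λ)
L = 5.3/(8.4-5.3) = 5.3/3.10
L = 1.7097 containers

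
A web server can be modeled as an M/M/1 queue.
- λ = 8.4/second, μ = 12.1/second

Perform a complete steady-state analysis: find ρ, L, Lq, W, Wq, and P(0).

Step 1: ρ = λ/μ = 8.4/12.1 = 0.6942
Step 2: L = λ/(μ-λ) = 8.4/3.70 = 2.2703
Step 3: Lq = λ²/(μ(μ-λ)) = 70.56/(12.1×3.70) = 1.5761
Step 4: W = 1/(μ-λ) = 1/3.70 = 0.27027
Step 5: Wq = λ/(μ(μ-λ)) = 8.4/(12.1×3.70) = 0.1876
Step 6: P(0) = 1-ρ = 0.3058
Verify: L = λW = 8.4×0.27027 = 2.2703 ✔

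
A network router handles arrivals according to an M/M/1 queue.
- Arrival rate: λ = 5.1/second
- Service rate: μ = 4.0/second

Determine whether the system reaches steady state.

Stability requires ρ = λ/(cμ) < 1
ρ = 5.1/(1 × 4.0) = 5.1/4.00 = 1.2750
Since 1.2750 ≥ 1, the system is UNSTABLE.
Queue grows without bound. Need μ > λ = 5.1.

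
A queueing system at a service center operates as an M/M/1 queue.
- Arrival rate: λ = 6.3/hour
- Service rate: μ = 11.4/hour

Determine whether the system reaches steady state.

Stability requires ρ = λ/(cμ) < 1
ρ = 6.3/(1 × 11.4) = 6.3/11.40 = 0.5526
Since 0.5526 < 1, the system is STABLE.
The server is busy 55.26% of the time.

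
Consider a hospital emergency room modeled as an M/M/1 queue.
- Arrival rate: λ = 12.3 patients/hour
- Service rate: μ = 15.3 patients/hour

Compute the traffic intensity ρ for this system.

Server utilization: ρ = λ/μ
ρ = 12.3/15.3 = 0.8039
The server is busy 80.39% of the time.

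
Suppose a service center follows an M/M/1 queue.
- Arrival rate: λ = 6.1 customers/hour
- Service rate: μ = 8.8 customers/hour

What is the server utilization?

Server utilization: ρ = λ/μ
ρ = 6.1/8.8 = 0.6932
The server is busy 69.32% of the time.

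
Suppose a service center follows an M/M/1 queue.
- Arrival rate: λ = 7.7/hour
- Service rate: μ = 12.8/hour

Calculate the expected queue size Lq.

ρ = λ/μ = 7.7/12.8 = 0.6016
For M/M/1: Lq = λ²/(μ(μ-λ))
Lq = 59.29/(12.8 × 5.10)
Lq = 0.9082 customers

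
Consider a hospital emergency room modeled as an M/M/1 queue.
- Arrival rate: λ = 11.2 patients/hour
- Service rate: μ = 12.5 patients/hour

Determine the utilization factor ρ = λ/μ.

Server utilization: ρ = λ/μ
ρ = 11.2/12.5 = 0.8960
The server is busy 89.60% of the time.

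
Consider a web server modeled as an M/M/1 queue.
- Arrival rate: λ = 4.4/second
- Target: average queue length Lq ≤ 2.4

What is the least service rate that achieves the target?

For M/M/1: Lq = λ²/(μ(μ-λ))
Need Lq ≤ 2.4, i.e. μ(μ-λ) ≥ λ²/2.4
μ² - 4.4μ - 19.36/2.4 ≥ 0  →  μ² - 4.4μ - 8.06667 ≥ 0
Quadratic formula (positive root): μ = [λ + √(λ² + 4×8.06667)]/2
Discriminant: 19.36 + 4×8.06667 = 51.6267, √51.6267 = 7.1852
μ ≥ (4.4 + 7.1852)/2 = 5.7926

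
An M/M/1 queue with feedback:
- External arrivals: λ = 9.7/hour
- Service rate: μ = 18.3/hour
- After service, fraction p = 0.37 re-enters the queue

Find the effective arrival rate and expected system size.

Effective arrival rate: λ_eff = λ/(1-p) = 9.7/(1-0.37) = 9.7/0.63 = 15.396825
ρ = λ_eff/μ = 15.396825/18.3 = 0.8413566
L = ρ/(1-ρ) = 0.8413566/(1-0.8413566) = 5.3034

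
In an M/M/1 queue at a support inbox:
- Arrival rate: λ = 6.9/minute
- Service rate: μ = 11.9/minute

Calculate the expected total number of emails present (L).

ρ = λ/μ = 6.9/11.9 = 0.5798
For M/M/1: L = λ/(μ-λ)
L = 6.9/(11.9-6.9) = 6.9/5.00
L = 1.3800 emails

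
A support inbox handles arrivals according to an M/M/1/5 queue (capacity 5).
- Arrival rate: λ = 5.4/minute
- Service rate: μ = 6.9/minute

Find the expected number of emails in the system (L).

ρ = λ/μ = 5.4/6.9 = 0.78261
P₀ = (1-ρ)/(1-ρ^(K+1)) = (1-0.78261)/(1-0.78261^6) = 0.21739/0.77024 = 0.2822
P_K = P₀×ρ^K = 0.28224 × 0.78261^5 = 0.28224 × 0.29358 = 0.08286
L = ρ[1 - (K+1)ρ^K + Kρ^(K+1)] / [(1-ρ)(1-ρ^(K+1))]
L = 0.78261 × (1 - 6×0.29358 + 5×0.22976) / ((1 - 0.78261) × (1 - 0.22976)) = 1.8103 emails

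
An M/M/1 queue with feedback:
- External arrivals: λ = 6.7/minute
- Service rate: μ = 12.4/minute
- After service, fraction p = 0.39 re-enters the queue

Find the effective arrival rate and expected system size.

Effective arrival rate: λ_eff = λ/(1-p) = 6.7/(1-0.39) = 6.7/0.61 = 10.9836066
ρ = λ_eff/μ = 10.9836066/12.4 = 0.8857747
L = ρ/(1-ρ) = 0.8857747/(1-0.8857747) = 7.7546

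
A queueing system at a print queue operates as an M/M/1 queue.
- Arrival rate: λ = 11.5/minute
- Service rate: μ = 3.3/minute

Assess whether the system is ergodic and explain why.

Stability requires ρ = λ/(cμ) < 1
ρ = 11.5/(1 × 3.3) = 11.5/3.30 = 3.4848
Since 3.4848 ≥ 1, the system is UNSTABLE.
Queue grows without bound. Need μ > λ = 11.5.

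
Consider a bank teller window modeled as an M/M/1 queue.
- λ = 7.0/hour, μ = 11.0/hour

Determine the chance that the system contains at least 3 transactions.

ρ = λ/μ = 7.0/11.0 = 0.6364
P(N ≥ n) = ρⁿ
P(N ≥ 3) = 0.6364^3
P(N ≥ 3) = 0.2577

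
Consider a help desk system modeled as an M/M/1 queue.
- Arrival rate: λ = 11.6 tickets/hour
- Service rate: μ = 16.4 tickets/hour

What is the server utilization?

Server utilization: ρ = λ/μ
ρ = 11.6/16.4 = 0.7073
The server is busy 70.73% of the time.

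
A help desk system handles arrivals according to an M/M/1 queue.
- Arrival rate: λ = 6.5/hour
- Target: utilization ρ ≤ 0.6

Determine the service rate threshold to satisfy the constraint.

ρ = λ/μ, so μ = λ/ρ
μ ≥ 6.5/0.6 = 10.8333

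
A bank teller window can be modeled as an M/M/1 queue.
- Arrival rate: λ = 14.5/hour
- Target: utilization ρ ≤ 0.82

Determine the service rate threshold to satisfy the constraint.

ρ = λ/μ, so μ = λ/ρ
μ ≥ 14.5/0.82 = 17.6829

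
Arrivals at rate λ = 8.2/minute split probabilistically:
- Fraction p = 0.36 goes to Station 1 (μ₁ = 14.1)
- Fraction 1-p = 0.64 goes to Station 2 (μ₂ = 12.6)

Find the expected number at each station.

Effective rates: λ₁ = 8.2×0.36 = 2.952, λ₂ = 8.2×0.64 = 5.248
Station 1: ρ₁ = 2.952/14.1 = 0.20936, L₁ = ρ₁/(1-ρ₁) = 0.20936/(1-0.20936) = 0.2648
Station 2: ρ₂ = 5.248/12.6 = 0.4165, L₂ = ρ₂/(1-ρ₂) = 0.4165/(1-0.4165) = 0.7138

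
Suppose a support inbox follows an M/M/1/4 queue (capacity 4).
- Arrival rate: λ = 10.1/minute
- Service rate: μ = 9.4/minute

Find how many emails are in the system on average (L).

ρ = λ/μ = 10.1/9.4 = 1.07447
P₀ = (1-ρ)/(1-ρ^(K+1)) = (1-1.07447)/(1-1.07447^5) = -0.07447/-0.4321 = 0.1723
P_K = P₀×ρ^K = 0.17235 × 1.07447^4 = 0.17235 × 1.3328 = 0.2297
L = ρ[1 - (K+1)ρ^K + Kρ^(K+1)] / [(1-ρ)(1-ρ^(K+1))]
L = 1.07447 × (1 - 5×1.3328374 + 4×1.4320938) / ((1 - 1.07447) × (1 - 1.4320938)) = 2.1433 emails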